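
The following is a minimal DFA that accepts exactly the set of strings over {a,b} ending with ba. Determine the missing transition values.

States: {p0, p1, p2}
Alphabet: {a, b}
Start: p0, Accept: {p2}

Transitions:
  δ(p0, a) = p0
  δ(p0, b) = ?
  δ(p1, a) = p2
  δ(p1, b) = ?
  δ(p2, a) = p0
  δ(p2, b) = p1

From the language and accept set, identify what each state tracks — p0: no suffix match; p1: one trailing b; p2: suffix is ba.
Each missing δ(q, a) is the state matching the new tracked value after reading a.
δ(p0, b) = p1; δ(p1, b) = p1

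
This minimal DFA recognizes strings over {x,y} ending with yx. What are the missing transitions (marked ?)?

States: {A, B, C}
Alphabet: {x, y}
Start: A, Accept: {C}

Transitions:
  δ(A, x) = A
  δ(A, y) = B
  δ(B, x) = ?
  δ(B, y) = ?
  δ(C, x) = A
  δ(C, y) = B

From the language and accept set, identify what each state tracks — A: no suffix match; B: one trailing y; C: suffix is yx.
Each missing δ(q, a) is the state matching the new tracked value after reading a.
δ(B, x) = C; δ(B, y) = B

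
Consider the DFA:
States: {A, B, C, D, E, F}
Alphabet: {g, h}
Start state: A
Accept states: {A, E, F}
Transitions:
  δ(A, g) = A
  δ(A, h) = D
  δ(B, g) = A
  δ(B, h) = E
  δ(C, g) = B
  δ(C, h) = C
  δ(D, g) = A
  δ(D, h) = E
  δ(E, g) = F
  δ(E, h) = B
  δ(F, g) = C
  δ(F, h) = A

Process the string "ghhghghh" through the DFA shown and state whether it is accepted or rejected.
Processing string "ghhghghh":
  A --g--> A
  A --h--> D
  D --h--> E
  E --g--> F
  F --h--> A
  A --g--> A
  A --h--> D
  D --h--> E
Final state: E
Accept states: {A, E, F}
Yes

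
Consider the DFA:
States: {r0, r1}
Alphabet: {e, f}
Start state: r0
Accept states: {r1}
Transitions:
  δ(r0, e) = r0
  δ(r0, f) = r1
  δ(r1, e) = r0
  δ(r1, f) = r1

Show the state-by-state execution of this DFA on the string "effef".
read 'e': r0 → r0
  read 'f': r0 → r1
  read 'f': r1 → r1
  read 'e': r1 → r0
  read 'f': r0 → r1
r0 -> r0 -> r1 -> r1 -> r0 -> r1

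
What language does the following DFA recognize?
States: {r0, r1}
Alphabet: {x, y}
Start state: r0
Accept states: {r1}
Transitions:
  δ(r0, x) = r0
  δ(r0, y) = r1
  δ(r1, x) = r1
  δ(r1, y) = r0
Testing a few strings:
  'xy' → accept
  'x' → reject
  'yyx' → reject
  'yy' → reject
State roles: r0=even number of y's so far; r1=odd number of y's so far
All strings over {x,y} with an odd number of y's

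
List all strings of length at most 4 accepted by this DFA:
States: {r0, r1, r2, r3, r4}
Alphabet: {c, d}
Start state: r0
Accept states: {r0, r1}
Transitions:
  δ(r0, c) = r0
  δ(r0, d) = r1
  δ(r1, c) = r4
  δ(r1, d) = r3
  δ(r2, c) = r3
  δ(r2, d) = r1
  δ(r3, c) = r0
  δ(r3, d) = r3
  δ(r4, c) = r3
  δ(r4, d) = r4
ε, c, d, cc, cd, ccc, ccd, ddc, cccc, cccd, cddc, dccc, ddcc, ddcd, dddc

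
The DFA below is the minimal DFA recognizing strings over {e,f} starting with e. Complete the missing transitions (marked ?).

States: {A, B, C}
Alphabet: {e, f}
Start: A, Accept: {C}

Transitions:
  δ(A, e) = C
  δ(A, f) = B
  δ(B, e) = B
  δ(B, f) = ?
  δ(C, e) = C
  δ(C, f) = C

From the language and accept set, identify what each state tracks — A: no input read; B: started with f (dead); C: started with e.
Each missing δ(q, a) is the state matching the new tracked value after reading a.
δ(B, f) = B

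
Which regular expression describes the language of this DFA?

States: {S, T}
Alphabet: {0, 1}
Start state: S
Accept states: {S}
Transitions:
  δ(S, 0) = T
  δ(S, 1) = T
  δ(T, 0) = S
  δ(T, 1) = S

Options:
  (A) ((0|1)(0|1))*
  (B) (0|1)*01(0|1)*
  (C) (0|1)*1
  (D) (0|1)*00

Check each option against the DFA on short strings; one disagreement eliminates an option:
  (A) ((0|1)(0|1))*: agrees with the DFA on every string of length ≤ 6
  (B) (0|1)*01(0|1)*: on ε the DFA stays in S and accepts (S ∈ Accept), but the regex does not match it → eliminate
  (C) (0|1)*1: on ε the DFA stays in S and accepts (S ∈ Accept), but the regex does not match it → eliminate
  (D) (0|1)*00: on ε the DFA stays in S and accepts (S ∈ Accept), but the regex does not match it → eliminate
Only (A) is consistent with the DFA.
(A) ((0|1)(0|1))*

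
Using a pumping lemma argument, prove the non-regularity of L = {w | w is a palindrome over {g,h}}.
Assume L is regular with pumping length p. Idea: pumping the leading g-block breaks the symmetry.
Choose s = g^p h g^p (a palindrome of length 2p+1 ≥ p). By the pumping lemma, s = xyz with |xy| ≤ p, |y| > 0, so y = g^k with k > 0 (xy lies entirely in the first g^p). Then xy²z = g^(p+k) h g^p, which is not a palindrome since p+k ≠ p.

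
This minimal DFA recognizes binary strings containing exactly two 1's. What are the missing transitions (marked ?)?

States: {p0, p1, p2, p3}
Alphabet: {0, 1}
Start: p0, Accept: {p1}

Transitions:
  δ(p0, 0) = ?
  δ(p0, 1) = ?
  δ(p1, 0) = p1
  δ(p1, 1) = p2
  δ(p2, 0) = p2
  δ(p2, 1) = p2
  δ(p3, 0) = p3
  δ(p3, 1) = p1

From the language and accept set, identify what each state tracks — p0: zero 1's; p1: two 1's; p2: ≥ three 1's (dead); p3: one 1.
Each missing δ(q, a) is the state matching the new tracked value after reading a.
δ(p0, 0) = p0; δ(p0, 1) = p3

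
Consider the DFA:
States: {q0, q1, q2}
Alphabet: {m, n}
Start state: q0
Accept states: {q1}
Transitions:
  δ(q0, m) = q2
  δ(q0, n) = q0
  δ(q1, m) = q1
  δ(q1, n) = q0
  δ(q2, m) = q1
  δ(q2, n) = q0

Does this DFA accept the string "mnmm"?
Processing string "mnmm":
  q0 --m--> q2
  q2 --n--> q0
  q0 --m--> q2
  q2 --m--> q1
Final state: q1
Accept states: {q1}
Yes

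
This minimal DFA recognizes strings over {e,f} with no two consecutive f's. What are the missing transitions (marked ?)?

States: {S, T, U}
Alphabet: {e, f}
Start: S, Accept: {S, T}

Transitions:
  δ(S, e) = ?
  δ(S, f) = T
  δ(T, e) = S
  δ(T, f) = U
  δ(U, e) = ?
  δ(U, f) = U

From the language and accept set, identify what each state tracks — S: last symbol not f (ok); T: last symbol f (ok); U: saw ff (dead).
Each missing δ(q, a) is the state matching the new tracked value after reading a.
δ(S, e) = S; δ(U, e) = U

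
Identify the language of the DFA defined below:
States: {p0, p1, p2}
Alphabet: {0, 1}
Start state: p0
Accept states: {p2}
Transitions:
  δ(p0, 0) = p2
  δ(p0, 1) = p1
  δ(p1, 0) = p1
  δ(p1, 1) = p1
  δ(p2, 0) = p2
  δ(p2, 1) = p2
Testing a few strings:
  '1' → reject
  '01' → accept
  '110' → reject
  '10' → reject
State roles: p0=no input read; p1=started with 1 (dead); p2=started with 0
All binary strings starting with 0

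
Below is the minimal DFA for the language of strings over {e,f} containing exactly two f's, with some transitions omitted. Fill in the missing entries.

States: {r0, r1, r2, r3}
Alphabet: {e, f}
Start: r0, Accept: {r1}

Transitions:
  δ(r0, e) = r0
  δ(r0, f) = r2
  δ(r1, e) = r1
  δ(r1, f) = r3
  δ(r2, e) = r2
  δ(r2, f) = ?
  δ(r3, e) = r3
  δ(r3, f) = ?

From the language and accept set, identify what each state tracks — r0: zero f's; r1: two f's; r2: one f; r3: ≥ three f's (dead).
Each missing δ(q, a) is the state matching the new tracked value after reading a.
δ(r2, f) = r1; δ(r3, f) = r3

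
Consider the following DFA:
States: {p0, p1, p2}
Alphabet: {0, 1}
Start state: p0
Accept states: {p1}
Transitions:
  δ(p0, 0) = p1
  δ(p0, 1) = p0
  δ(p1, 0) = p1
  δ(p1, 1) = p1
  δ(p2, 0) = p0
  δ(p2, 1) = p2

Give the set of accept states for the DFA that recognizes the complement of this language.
Complement accept states = All states \ Original accept states
= {p0, p1, p2} \ {p1}
{p0, p2}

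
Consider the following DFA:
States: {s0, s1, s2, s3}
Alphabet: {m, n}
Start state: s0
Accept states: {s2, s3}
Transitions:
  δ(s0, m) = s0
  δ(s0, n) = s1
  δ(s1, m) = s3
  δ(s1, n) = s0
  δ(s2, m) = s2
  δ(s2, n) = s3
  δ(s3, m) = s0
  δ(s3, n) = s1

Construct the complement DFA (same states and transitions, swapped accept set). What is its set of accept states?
Complement accept states = All states \ Original accept states
= {s0, s1, s2, s3} \ {s2, s3}
{s0, s1}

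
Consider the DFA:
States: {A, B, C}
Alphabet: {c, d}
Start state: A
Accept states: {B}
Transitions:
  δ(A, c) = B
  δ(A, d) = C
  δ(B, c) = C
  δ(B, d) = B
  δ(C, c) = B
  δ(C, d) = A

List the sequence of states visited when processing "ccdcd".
read 'c': A → B
  read 'c': B → C
  read 'd': C → A
  read 'c': A → B
  read 'd': B → B
A -> B -> C -> A -> B -> B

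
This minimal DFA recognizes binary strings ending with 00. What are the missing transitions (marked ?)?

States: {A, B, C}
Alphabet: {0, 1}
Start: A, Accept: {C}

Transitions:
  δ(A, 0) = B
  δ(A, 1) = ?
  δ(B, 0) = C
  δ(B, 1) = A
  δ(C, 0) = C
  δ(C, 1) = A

From the language and accept set, identify what each state tracks — A: last symbol not 0; B: one trailing 0; C: two trailing 0's.
Each missing δ(q, a) is the state matching the new tracked value after reading a.
δ(A, 1) = A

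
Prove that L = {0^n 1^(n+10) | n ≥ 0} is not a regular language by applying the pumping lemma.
Assume L is regular with pumping length p. Idea: pumping the 0-block breaks the fixed offset of 10.
Choose s = 0^p 1^(p+10) ∈ L. By the pumping lemma, s = xyz with |xy| ≤ p, |y| > 0, so y = 0^k with k ≥ 1. Then xy²z = 0^(p+k) 1^(p+10). For this to be in L we would need p+10 = (p+k)+10, i.e. k = 0, contradicting k ≥ 1. So xy²z ∉ L.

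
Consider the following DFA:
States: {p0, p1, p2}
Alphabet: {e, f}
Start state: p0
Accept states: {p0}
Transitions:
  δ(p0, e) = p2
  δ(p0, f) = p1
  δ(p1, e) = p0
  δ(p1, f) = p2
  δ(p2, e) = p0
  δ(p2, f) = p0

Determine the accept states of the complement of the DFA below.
Complement accept states = All states \ Original accept states
= {p0, p1, p2} \ {p0}
{p1, p2}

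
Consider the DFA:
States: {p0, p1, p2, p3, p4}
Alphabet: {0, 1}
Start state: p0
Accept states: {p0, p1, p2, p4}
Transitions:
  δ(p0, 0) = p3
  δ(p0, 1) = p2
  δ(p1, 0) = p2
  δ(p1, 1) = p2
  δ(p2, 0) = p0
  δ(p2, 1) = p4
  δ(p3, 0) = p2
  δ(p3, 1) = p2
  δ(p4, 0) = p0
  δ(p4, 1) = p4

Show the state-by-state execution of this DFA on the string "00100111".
read '0': p0 → p3
  read '0': p3 → p2
  read '1': p2 → p4
  read '0': p4 → p0
  read '0': p0 → p3
  read '1': p3 → p2
  read '1': p2 → p4
  read '1': p4 → p4
p0 -> p3 -> p2 -> p4 -> p0 -> p3 -> p2 -> p4 -> p4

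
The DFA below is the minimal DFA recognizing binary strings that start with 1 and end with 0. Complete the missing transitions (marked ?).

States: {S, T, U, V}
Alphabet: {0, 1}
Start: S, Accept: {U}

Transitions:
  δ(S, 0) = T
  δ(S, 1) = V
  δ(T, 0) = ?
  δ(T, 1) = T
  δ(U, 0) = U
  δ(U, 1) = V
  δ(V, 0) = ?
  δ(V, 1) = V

From the language and accept set, identify what each state tracks — S: no input read; T: started with 0 (dead); U: started with 1, last symbol 0; V: started with 1, last symbol 1.
Each missing δ(q, a) is the state matching the new tracked value after reading a.
δ(T, 0) = T; δ(V, 0) = U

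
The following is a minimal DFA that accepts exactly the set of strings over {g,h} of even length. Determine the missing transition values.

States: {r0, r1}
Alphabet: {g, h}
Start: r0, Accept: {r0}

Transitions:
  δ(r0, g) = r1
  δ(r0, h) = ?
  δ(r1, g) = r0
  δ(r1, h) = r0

From the language and accept set, identify what each state tracks — r0: even length so far; r1: odd length so far.
Each missing δ(q, a) is the state matching the new tracked value after reading a.
δ(r0, h) = r1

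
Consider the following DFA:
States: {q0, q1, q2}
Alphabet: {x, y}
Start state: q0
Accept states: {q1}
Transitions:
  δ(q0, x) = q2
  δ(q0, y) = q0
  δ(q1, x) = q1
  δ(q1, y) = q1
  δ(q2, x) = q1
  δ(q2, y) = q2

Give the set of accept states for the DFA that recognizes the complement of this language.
Complement accept states = All states \ Original accept states
= {q0, q1, q2} \ {q1}
{q0, q2}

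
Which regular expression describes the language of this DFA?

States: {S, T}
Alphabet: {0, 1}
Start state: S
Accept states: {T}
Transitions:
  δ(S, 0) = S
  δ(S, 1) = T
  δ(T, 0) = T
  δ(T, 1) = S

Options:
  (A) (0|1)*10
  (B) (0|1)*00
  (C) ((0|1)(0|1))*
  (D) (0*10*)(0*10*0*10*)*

Check each option against the DFA on short strings; one disagreement eliminates an option:
  (A) (0|1)*10: on '1' the DFA goes S → T and accepts (T ∈ Accept), but the regex does not match it → eliminate
  (B) (0|1)*00: on '1' the DFA goes S → T and accepts (T ∈ Accept), but the regex does not match it → eliminate
  (C) ((0|1)(0|1))*: on ε the DFA stays in S and rejects (S ∉ Accept), but the regex matches it → eliminate
  (D) (0*10*)(0*10*0*10*)*: agrees with the DFA on every string of length ≤ 6
Only (D) is consistent with the DFA.
(D) (0*10*)(0*10*0*10*)*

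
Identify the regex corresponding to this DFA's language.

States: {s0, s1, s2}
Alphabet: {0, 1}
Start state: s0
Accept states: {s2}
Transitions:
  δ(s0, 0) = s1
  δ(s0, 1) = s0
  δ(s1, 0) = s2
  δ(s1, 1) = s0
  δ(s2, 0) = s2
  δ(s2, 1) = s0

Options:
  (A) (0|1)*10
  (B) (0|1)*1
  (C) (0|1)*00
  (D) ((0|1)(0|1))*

Check each option against the DFA on short strings; one disagreement eliminates an option:
  (A) (0|1)*10: on '00' the DFA goes s0 → s1 → s2 and accepts (s2 ∈ Accept), but the regex does not match it → eliminate
  (B) (0|1)*1: on '1' the DFA goes s0 → s0 and rejects (s0 ∉ Accept), but the regex matches it → eliminate
  (C) (0|1)*00: agrees with the DFA on every string of length ≤ 6
  (D) ((0|1)(0|1))*: on ε the DFA stays in s0 and rejects (s0 ∉ Accept), but the regex matches it → eliminate
Only (C) is consistent with the DFA.
(C) (0|1)*00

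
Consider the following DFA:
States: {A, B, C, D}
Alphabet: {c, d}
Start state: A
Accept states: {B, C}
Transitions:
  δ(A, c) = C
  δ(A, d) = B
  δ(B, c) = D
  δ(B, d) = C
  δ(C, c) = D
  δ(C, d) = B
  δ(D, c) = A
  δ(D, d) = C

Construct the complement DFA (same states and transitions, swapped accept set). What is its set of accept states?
Complement accept states = All states \ Original accept states
= {A, B, C, D} \ {B, C}
{A, D}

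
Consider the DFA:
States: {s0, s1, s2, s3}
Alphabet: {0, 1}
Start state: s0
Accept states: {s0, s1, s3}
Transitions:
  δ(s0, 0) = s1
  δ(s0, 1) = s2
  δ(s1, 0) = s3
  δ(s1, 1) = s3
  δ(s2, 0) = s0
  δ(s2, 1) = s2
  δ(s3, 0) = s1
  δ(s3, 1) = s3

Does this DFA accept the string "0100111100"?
Processing string "0100111100":
  s0 --0--> s1
  s1 --1--> s3
  s3 --0--> s1
  s1 --0--> s3
  s3 --1--> s3
  s3 --1--> s3
  s3 --1--> s3
  s3 --1--> s3
  s3 --0--> s1
  s1 --0--> s3
Final state: s3
Accept states: {s0, s1, s3}
Yes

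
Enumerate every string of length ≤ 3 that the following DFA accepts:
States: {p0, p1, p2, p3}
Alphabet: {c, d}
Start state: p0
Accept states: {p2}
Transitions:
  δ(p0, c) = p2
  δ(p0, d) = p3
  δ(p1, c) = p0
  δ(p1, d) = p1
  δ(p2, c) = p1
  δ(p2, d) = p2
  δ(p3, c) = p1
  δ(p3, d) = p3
c, cd, cdd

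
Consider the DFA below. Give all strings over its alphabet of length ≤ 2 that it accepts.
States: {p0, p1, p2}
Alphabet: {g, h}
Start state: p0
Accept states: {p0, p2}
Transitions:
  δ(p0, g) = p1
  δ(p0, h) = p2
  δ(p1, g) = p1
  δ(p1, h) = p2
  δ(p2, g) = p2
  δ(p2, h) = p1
ε, h, gh, hg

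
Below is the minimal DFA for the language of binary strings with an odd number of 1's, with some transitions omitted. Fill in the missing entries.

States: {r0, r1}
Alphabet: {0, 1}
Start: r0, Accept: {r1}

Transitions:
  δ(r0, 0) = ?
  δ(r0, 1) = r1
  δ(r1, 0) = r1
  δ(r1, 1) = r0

From the language and accept set, identify what each state tracks — r0: even number of 1's so far; r1: odd number of 1's so far.
Each missing δ(q, a) is the state matching the new tracked value after reading a.
δ(r0, 0) = r0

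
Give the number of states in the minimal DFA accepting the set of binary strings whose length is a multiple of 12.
By Myhill–Nerode, count the distinguishable equivalence classes: 12 classes — one per residue of the length mod 12; class i is distinguished from class j by any string of length (12 − i) mod 12.
12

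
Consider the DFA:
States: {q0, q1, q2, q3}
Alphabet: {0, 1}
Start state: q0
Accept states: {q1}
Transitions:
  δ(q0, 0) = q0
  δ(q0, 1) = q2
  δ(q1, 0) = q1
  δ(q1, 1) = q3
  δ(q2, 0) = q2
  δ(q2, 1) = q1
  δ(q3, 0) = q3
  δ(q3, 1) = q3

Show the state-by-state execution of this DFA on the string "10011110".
read '1': q0 → q2
  read '0': q2 → q2
  read '0': q2 → q2
  read '1': q2 → q1
  read '1': q1 → q3
  read '1': q3 → q3
  read '1': q3 → q3
  read '0': q3 → q3
q0 -> q2 -> q2 -> q2 -> q1 -> q3 -> q3 -> q3 -> q3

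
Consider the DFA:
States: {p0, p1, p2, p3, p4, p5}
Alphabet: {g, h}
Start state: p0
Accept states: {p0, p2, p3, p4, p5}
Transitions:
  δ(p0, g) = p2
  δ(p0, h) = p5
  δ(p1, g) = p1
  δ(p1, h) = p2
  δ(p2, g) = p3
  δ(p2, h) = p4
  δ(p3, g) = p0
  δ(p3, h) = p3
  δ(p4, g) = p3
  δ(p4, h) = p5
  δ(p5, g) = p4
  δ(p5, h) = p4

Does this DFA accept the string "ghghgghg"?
Processing string "ghghgghg":
  p0 --g--> p2
  p2 --h--> p4
  p4 --g--> p3
  p3 --h--> p3
  p3 --g--> p0
  p0 --g--> p2
  p2 --h--> p4
  p4 --g--> p3
Final state: p3
Accept states: {p0, p2, p3, p4, p5}
Yes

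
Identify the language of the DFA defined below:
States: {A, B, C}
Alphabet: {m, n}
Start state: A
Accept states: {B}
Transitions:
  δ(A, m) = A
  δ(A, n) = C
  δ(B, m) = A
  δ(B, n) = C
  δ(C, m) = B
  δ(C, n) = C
Testing a few strings:
  'mnn' → reject
  'mn' → reject
  'n' → reject
  'nnmm' → reject
State roles: A=no suffix match; B=suffix is nm; C=one trailing n
All strings over {m,n} ending with nm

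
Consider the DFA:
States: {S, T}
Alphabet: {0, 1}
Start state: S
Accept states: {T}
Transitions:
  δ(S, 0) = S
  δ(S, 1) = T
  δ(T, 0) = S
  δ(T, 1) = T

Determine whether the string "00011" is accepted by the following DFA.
Processing string "00011":
  S --0--> S
  S --0--> S
  S --0--> S
  S --1--> T
  T --1--> T
Final state: T
Accept states: {T}
Yes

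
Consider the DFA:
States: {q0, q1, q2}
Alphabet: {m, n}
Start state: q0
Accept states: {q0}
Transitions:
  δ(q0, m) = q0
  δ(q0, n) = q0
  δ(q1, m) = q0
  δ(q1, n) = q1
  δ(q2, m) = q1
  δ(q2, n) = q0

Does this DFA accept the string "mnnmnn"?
Processing string "mnnmnn":
  q0 --m--> q0
  q0 --n--> q0
  q0 --n--> q0
  q0 --m--> q0
  q0 --n--> q0
  q0 --n--> q0
Final state: q0
Accept states: {q0}
Yes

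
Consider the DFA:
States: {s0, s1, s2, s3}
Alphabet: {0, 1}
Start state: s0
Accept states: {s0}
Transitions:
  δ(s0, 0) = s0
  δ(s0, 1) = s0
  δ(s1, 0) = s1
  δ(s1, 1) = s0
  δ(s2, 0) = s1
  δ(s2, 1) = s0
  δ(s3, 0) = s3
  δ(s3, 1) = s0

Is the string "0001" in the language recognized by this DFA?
Processing string "0001":
  s0 --0--> s0
  s0 --0--> s0
  s0 --0--> s0
  s0 --1--> s0
Final state: s0
Accept states: {s0}
Yes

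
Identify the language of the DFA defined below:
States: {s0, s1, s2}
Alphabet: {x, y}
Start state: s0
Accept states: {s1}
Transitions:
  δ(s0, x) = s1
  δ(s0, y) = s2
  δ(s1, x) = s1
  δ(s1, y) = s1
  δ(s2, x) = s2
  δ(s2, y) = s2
Testing a few strings:
  'y' → reject
  'xx' → accept
  'x' → accept
  'xy' → accept
State roles: s0=no input read; s1=started with x; s2=started with y (dead)
All strings over {x,y} starting with x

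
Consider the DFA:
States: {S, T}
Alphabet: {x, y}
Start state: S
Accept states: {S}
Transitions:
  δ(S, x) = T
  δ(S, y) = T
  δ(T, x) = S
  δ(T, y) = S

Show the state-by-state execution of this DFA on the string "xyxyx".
read 'x': S → T
  read 'y': T → S
  read 'x': S → T
  read 'y': T → S
  read 'x': S → T
S -> T -> S -> T -> S -> T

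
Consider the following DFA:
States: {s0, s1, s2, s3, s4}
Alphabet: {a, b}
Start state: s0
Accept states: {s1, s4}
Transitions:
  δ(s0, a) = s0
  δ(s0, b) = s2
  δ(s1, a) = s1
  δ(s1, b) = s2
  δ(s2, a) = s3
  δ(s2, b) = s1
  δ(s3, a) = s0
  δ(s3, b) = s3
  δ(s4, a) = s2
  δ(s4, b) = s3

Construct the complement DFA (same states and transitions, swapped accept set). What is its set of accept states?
Complement accept states = All states \ Original accept states
= {s0, s1, s2, s3, s4} \ {s1, s4}
{s0, s2, s3}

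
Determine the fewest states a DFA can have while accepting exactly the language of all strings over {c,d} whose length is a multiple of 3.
By Myhill–Nerode, count the distinguishable equivalence classes: three classes — length mod 3.
3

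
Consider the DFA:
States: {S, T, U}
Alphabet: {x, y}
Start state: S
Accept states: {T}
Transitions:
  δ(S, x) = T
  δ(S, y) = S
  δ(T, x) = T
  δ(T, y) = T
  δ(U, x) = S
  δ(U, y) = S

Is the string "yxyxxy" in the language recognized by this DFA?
Processing string "yxyxxy":
  S --y--> S
  S --x--> T
  T --y--> T
  T --x--> T
  T --x--> T
  T --y--> T
Final state: T
Accept states: {T}
Yes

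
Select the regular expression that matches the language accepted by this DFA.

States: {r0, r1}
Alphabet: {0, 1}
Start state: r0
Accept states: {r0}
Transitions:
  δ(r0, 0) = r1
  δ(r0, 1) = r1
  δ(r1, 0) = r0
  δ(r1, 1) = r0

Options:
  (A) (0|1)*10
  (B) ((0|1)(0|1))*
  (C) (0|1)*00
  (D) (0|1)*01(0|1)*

Check each option against the DFA on short strings; one disagreement eliminates an option:
  (A) (0|1)*10: on ε the DFA stays in r0 and accepts (r0 ∈ Accept), but the regex does not match it → eliminate
  (B) ((0|1)(0|1))*: agrees with the DFA on every string of length ≤ 6
  (C) (0|1)*00: on ε the DFA stays in r0 and accepts (r0 ∈ Accept), but the regex does not match it → eliminate
  (D) (0|1)*01(0|1)*: on ε the DFA stays in r0 and accepts (r0 ∈ Accept), but the regex does not match it → eliminate
Only (B) is consistent with the DFA.
(B) ((0|1)(0|1))*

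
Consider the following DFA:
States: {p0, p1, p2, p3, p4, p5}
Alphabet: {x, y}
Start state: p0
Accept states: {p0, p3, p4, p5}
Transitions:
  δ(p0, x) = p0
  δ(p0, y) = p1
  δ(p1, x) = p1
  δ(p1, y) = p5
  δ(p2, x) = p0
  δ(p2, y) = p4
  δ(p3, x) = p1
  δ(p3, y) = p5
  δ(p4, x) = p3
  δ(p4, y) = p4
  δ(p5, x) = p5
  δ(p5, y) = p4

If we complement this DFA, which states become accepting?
Complement accept states = All states \ Original accept states
= {p0, p1, p2, p3, p4, p5} \ {p0, p3, p4, p5}
{p1, p2}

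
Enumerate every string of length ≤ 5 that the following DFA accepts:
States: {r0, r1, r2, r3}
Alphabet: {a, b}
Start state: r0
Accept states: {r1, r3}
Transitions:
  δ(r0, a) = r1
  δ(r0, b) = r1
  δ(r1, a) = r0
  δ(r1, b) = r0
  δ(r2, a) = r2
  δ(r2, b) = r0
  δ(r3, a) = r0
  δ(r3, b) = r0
a, b, aaa, aab, aba, abb, baa, bab, bba, bbb, aaaaa, aaaab, aaaba, aaabb, aabaa, aabab, aabba, aabbb, abaaa, abaab, ababa, ababb, abbaa, abbab, abbba, abbbb, baaaa, baaab, baaba, baabb, babaa, babab, babba, babbb, bbaaa, bbaab, bbaba, bbabb, bbbaa, bbbab, bbbba, bbbbb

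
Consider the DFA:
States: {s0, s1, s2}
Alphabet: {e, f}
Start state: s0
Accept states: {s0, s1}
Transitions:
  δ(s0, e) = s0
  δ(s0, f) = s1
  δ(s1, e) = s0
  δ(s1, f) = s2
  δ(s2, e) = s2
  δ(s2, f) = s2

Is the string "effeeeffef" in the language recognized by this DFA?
Processing string "effeeeffef":
  s0 --e--> s0
  s0 --f--> s1
  s1 --f--> s2
  s2 --e--> s2
  s2 --e--> s2
  s2 --e--> s2
  s2 --f--> s2
  s2 --f--> s2
  s2 --e--> s2
  s2 --f--> s2
Final state: s2
Accept states: {s0, s1}
No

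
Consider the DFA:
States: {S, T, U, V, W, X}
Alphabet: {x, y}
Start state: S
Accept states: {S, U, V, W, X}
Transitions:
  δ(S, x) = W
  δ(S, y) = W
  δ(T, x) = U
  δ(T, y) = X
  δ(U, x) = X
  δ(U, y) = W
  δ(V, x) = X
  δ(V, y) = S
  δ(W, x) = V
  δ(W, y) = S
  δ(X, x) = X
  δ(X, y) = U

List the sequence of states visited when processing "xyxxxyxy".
read 'x': S → W
  read 'y': W → S
  read 'x': S → W
  read 'x': W → V
  read 'x': V → X
  read 'y': X → U
  read 'x': U → X
  read 'y': X → U
S -> W -> S -> W -> V -> X -> U -> X -> U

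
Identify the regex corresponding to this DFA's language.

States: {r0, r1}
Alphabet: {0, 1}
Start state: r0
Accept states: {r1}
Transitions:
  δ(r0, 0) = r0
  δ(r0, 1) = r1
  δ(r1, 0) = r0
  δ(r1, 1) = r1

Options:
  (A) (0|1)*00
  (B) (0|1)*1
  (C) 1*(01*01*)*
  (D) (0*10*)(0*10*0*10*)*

Check each option against the DFA on short strings; one disagreement eliminates an option:
  (A) (0|1)*00: on '1' the DFA goes r0 → r1 and accepts (r1 ∈ Accept), but the regex does not match it → eliminate
  (B) (0|1)*1: agrees with the DFA on every string of length ≤ 6
  (C) 1*(01*01*)*: on ε the DFA stays in r0 and rejects (r0 ∉ Accept), but the regex matches it → eliminate
  (D) (0*10*)(0*10*0*10*)*: on '10' the DFA goes r0 → r1 → r0 and rejects (r0 ∉ Accept), but the regex matches it → eliminate
Only (B) is consistent with the DFA.
(B) (0|1)*1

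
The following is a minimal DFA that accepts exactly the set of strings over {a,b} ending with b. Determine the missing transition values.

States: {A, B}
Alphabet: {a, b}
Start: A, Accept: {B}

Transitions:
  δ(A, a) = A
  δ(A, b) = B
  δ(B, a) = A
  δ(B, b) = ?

From the language and accept set, identify what each state tracks — A: last symbol not b; B: last symbol is b.
Each missing δ(q, a) is the state matching the new tracked value after reading a.
δ(B, b) = B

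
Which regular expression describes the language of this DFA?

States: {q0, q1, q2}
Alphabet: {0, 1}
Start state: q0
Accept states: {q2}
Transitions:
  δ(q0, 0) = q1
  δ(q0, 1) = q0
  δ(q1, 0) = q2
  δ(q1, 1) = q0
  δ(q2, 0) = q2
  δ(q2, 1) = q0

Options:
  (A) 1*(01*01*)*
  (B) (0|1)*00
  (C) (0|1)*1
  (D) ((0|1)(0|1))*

Check each option against the DFA on short strings; one disagreement eliminates an option:
  (A) 1*(01*01*)*: on ε the DFA stays in q0 and rejects (q0 ∉ Accept), but the regex matches it → eliminate
  (B) (0|1)*00: agrees with the DFA on every string of length ≤ 6
  (C) (0|1)*1: on '1' the DFA goes q0 → q0 and rejects (q0 ∉ Accept), but the regex matches it → eliminate
  (D) ((0|1)(0|1))*: on ε the DFA stays in q0 and rejects (q0 ∉ Accept), but the regex matches it → eliminate
Only (B) is consistent with the DFA.
(B) (0|1)*00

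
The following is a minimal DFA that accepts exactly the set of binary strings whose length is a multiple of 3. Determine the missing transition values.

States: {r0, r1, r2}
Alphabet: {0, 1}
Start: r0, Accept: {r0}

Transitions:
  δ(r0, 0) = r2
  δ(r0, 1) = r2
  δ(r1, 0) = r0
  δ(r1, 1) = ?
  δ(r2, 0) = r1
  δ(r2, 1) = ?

From the language and accept set, identify what each state tracks — r0: length ≡ 0 (mod 3); r1: length ≡ 2 (mod 3); r2: length ≡ 1 (mod 3).
Each missing δ(q, a) is the state matching the new tracked value after reading a.
δ(r1, 1) = r0; δ(r2, 1) = r1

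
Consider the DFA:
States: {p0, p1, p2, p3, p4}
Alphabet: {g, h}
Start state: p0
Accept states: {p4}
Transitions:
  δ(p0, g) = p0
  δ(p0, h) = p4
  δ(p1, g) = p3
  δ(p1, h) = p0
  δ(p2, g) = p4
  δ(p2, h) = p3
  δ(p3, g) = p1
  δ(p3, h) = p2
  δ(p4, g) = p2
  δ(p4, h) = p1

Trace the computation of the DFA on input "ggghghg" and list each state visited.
read 'g': p0 → p0
  read 'g': p0 → p0
  read 'g': p0 → p0
  read 'h': p0 → p4
  read 'g': p4 → p2
  read 'h': p2 → p3
  read 'g': p3 → p1
p0 -> p0 -> p0 -> p0 -> p4 -> p2 -> p3 -> p1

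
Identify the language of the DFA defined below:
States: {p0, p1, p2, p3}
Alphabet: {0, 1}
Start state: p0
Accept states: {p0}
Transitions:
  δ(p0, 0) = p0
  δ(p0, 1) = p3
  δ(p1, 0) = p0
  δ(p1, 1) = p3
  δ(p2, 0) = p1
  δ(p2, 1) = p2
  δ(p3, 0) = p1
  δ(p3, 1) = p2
Testing a few strings:
  '000' → accept
  '1001' → reject
  '01' → reject
  '00' → accept
State roles: p0=value ≡ 0 (mod 4); p1=value ≡ 2 (mod 4); p2=value ≡ 3 (mod 4); p3=value ≡ 1 (mod 4)
All binary strings representing a multiple of 4 (read in base 2; leading zeros allowed and ε counts as 0)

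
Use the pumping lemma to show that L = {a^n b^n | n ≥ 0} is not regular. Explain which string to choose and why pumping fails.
Assume L is regular with pumping length p. Idea: pumping the a-block changes the count balance.
Choose s = a^p b^p (length 2p ≥ p). By the pumping lemma, s = xyz with |xy| ≤ p, |y| > 0. So y = a^k for some k > 0 (since xy is entirely within the a's). Pumping gives xy²z = a^(p+k) b^p, which is not in L since p+k ≠ p.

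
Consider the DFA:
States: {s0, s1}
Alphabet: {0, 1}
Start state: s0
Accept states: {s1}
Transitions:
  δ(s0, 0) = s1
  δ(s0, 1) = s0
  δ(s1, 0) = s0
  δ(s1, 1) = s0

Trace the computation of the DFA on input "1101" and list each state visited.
read '1': s0 → s0
  read '1': s0 → s0
  read '0': s0 → s1
  read '1': s1 → s0
s0 -> s0 -> s0 -> s1 -> s0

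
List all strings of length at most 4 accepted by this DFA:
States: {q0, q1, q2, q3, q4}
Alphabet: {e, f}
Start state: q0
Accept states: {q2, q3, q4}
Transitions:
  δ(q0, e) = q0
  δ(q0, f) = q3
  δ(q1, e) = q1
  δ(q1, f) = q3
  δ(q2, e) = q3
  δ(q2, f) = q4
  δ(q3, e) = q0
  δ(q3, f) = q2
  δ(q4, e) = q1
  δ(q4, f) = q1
f, ef, ff, eef, eff, fef, ffe, fff, eeef, eeff, efef, effe, efff, feef, feff, ffef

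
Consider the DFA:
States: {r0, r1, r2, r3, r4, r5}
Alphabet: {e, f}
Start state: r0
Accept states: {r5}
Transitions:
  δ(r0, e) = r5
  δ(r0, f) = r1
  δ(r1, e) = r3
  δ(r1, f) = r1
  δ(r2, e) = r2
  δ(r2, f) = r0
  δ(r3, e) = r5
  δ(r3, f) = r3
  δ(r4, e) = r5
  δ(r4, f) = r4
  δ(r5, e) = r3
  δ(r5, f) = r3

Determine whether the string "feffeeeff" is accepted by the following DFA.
Processing string "feffeeeff":
  r0 --f--> r1
  r1 --e--> r3
  r3 --f--> r3
  r3 --f--> r3
  r3 --e--> r5
  r5 --e--> r3
  r3 --e--> r5
  r5 --f--> r3
  r3 --f--> r3
Final state: r3
Accept states: {r5}
No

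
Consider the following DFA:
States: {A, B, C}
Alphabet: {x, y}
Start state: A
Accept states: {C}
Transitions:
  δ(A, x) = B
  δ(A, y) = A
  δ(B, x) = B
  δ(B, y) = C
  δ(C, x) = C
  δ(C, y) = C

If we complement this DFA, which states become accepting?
Complement accept states = All states \ Original accept states
= {A, B, C} \ {C}
{A, B}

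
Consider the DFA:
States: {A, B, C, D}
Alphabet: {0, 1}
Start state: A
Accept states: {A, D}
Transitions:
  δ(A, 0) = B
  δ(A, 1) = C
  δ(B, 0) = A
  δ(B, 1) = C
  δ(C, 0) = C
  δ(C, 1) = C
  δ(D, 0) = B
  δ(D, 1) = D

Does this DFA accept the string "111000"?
Processing string "111000":
  A --1--> C
  C --1--> C
  C --1--> C
  C --0--> C
  C --0--> C
  C --0--> C
Final state: C
Accept states: {A, D}
No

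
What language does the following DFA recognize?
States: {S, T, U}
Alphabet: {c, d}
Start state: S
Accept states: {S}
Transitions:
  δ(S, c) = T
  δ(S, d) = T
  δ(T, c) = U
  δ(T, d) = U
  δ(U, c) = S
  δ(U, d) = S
Testing a few strings:
  'dcd' → accept
  'cdd' → accept
  'c' → reject
  'cddd' → reject
State roles: S=length ≡ 0 (mod 3); T=length ≡ 1 (mod 3); U=length ≡ 2 (mod 3)
All strings over {c,d} whose length is a multiple of 3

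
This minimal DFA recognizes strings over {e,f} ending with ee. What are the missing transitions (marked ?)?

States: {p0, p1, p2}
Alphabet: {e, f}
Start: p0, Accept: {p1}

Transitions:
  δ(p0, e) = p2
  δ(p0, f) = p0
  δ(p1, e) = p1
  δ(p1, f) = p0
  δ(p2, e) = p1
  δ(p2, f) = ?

From the language and accept set, identify what each state tracks — p0: last symbol not e; p1: two trailing e's; p2: one trailing e.
Each missing δ(q, a) is the state matching the new tracked value after reading a.
δ(p2, f) = p0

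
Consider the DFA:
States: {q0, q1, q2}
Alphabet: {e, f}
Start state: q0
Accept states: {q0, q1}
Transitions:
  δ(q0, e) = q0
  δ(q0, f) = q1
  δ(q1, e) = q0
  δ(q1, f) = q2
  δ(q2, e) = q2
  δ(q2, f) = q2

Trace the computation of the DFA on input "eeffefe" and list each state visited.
read 'e': q0 → q0
  read 'e': q0 → q0
  read 'f': q0 → q1
  read 'f': q1 → q2
  read 'e': q2 → q2
  read 'f': q2 → q2
  read 'e': q2 → q2
q0 -> q0 -> q0 -> q1 -> q2 -> q2 -> q2 -> q2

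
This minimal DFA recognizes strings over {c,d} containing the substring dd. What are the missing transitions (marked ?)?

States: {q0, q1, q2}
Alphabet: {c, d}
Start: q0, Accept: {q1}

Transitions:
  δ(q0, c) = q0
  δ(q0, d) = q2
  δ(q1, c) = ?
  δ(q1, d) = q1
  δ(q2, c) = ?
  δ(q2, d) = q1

From the language and accept set, identify what each state tracks — q0: no progress toward dd; q1: substring dd seen; q2: one trailing d.
Each missing δ(q, a) is the state matching the new tracked value after reading a.
δ(q1, c) = q1; δ(q2, c) = q0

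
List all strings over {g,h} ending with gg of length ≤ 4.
gg, ggg, hgg, gggg, ghgg, hggg, hhgg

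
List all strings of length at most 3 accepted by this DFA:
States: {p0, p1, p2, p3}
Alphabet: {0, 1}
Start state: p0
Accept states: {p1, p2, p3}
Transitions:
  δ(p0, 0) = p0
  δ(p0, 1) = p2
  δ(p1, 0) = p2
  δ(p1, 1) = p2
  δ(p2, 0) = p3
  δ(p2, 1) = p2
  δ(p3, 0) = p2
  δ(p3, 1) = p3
1, 01, 10, 11, 001, 010, 011, 100, 101, 110, 111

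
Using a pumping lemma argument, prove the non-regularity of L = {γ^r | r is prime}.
Assume L is regular with pumping length p. Idea: pumping by a suitable count produces a composite length.
Let q be a prime with q ≥ p and choose s = γ^q ∈ L. By the pumping lemma, s = xyz with |xy| ≤ p, |y| = k ≥ 1. Take i = q+1: |xy^(q+1)z| = q + q·k = q(1+k). Since q ≥ 2 and 1+k ≥ 2, q(1+k) is composite, so xy^(q+1)z ∉ L.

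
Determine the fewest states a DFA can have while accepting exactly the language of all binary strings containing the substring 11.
By Myhill–Nerode, count the distinguishable equivalence classes: 3 classes — one per longest suffix of the input that is a prefix of '11' (lengths 0 through 1), plus an absorbing 'already seen 11' class.
3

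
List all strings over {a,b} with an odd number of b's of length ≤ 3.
b, ab, ba, aab, aba, baa, bbb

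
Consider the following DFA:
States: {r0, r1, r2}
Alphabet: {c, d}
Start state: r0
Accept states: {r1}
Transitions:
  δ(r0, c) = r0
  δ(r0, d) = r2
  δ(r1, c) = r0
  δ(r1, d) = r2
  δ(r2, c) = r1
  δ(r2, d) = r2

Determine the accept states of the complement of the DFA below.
Complement accept states = All states \ Original accept states
= {r0, r1, r2} \ {r1}
{r0, r2}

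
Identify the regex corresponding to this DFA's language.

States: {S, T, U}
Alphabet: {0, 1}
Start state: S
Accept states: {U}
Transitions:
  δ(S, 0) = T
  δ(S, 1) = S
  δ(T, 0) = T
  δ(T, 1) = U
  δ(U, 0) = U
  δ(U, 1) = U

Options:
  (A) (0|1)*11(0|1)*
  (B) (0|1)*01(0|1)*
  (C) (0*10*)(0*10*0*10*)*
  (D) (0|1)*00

Check each option against the DFA on short strings; one disagreement eliminates an option:
  (A) (0|1)*11(0|1)*: on '01' the DFA goes S → T → U and accepts (U ∈ Accept), but the regex does not match it → eliminate
  (B) (0|1)*01(0|1)*: agrees with the DFA on every string of length ≤ 6
  (C) (0*10*)(0*10*0*10*)*: on '1' the DFA goes S → S and rejects (S ∉ Accept), but the regex matches it → eliminate
  (D) (0|1)*00: on '00' the DFA goes S → T → T and rejects (T ∉ Accept), but the regex matches it → eliminate
Only (B) is consistent with the DFA.
(B) (0|1)*01(0|1)*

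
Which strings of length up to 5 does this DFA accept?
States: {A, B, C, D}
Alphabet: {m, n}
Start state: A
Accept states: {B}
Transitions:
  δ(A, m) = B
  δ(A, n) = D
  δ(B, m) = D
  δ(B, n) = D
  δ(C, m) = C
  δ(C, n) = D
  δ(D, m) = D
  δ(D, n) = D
m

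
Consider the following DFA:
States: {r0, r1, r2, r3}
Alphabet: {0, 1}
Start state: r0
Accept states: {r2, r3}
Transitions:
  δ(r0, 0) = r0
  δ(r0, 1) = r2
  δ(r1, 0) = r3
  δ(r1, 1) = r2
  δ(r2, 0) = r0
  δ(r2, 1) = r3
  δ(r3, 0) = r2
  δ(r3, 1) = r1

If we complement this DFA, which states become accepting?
Complement accept states = All states \ Original accept states
= {r0, r1, r2, r3} \ {r2, r3}
{r0, r1}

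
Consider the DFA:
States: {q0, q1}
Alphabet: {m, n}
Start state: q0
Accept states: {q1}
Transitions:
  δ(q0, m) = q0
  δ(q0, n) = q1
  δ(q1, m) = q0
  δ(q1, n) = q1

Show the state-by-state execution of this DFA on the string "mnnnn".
read 'm': q0 → q0
  read 'n': q0 → q1
  read 'n': q1 → q1
  read 'n': q1 → q1
  read 'n': q1 → q1
q0 -> q0 -> q1 -> q1 -> q1 -> q1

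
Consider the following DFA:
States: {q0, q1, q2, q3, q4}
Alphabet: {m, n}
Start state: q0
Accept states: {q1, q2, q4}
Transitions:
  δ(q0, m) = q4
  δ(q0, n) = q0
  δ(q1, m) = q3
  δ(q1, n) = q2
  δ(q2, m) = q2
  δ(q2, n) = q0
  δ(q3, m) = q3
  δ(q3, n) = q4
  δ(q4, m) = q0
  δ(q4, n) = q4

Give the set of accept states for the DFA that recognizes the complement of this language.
Complement accept states = All states \ Original accept states
= {q0, q1, q2, q3, q4} \ {q1, q2, q4}
{q0, q3}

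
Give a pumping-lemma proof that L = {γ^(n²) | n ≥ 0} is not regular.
Assume L is regular with pumping length p. Idea: pumping adds a fixed amount, but gaps between consecutive squares grow.
Choose s = γ^(p²) (length p² ≥ p). By the pumping lemma, s = xyz with |xy| ≤ p, |y| > 0, so |y| = k with 1 ≤ k ≤ p. Then |xy²z| = p²+k. Since p² < p²+k ≤ p²+p < (p+1)², the length p²+k lies strictly between consecutive squares, so it is not a perfect square and xy²z ∉ L.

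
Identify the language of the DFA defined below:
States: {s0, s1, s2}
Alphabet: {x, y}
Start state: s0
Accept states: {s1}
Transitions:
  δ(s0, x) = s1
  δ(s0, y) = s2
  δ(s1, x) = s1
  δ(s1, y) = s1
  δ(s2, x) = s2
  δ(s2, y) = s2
Testing a few strings:
  'yx' → reject
  'yxy' → reject
  'x' → accept
  'yy' → reject
State roles: s0=no input read; s1=started with x; s2=started with y (dead)
All strings over {x,y} starting with x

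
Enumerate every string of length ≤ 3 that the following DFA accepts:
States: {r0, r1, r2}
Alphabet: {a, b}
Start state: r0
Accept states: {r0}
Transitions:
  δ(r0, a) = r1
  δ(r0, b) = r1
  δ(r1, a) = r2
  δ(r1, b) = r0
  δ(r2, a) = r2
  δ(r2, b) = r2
ε, ab, bb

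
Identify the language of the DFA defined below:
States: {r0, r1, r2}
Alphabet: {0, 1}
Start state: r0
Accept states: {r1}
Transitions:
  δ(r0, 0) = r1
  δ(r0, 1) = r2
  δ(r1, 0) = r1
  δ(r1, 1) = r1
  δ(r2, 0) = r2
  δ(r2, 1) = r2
Testing a few strings:
  '011' → accept
  '0' → accept
  '1' → reject
  '10' → reject
State roles: r0=no input read; r1=started with 0; r2=started with 1 (dead)
All binary strings starting with 0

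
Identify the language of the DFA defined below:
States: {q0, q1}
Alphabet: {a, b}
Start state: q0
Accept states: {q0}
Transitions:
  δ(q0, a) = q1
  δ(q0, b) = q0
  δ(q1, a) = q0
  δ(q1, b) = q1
Testing a few strings:
  'bab' → reject
  'a' → reject
  'bb' → accept
  'b' → accept
State roles: q0=even number of a's so far; q1=odd number of a's so far
All strings over {a,b} with an even number of a's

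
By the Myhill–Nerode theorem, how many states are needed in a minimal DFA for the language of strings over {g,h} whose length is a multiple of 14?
By Myhill–Nerode, count the distinguishable equivalence classes: 14 classes — one per residue of the length mod 14; class i is distinguished from class j by any string of length (14 − i) mod 14.
14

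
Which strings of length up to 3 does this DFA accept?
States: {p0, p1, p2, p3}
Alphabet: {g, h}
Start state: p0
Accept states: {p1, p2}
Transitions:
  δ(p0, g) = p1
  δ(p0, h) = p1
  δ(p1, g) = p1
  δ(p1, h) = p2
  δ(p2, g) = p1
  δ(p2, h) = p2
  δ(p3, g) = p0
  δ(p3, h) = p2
g, h, gg, gh, hg, hh, ggg, ggh, ghg, ghh, hgg, hgh, hhg, hhh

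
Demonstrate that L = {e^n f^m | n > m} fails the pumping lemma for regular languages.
Assume L is regular with pumping length p. Idea: pumping down the e-block drops the e-count to at most the f-count.
Choose s = e^(p+1) f^p ∈ L (|s| = 2p+1 ≥ p). By the pumping lemma, s = xyz with |xy| ≤ p, |y| > 0, so y = e^k with k ≥ 1. Take i = 0: xz = e^(p+1−k) f^p. Since k ≥ 1, p+1−k ≤ p, so the number of e's is no longer strictly greater than the number of f's, hence xz ∉ L.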